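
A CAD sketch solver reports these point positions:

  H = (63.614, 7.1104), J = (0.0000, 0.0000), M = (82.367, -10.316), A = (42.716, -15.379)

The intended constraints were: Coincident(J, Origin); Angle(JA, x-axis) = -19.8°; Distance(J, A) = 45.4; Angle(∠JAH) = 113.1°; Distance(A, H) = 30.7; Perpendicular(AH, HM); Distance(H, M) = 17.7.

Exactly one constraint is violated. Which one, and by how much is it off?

Distance(H, M) = 17.7 — off by 7.90.

J = (0.00, 0.00) ✓; JA at -19.80° ✓; |JA| = 45.40 ✓; ∠JAH = 113.1° ✓; |AH| = 30.70 ✓; ∠(AH, HM) = 90.00° ✓; |HM| = 25.60 ✗.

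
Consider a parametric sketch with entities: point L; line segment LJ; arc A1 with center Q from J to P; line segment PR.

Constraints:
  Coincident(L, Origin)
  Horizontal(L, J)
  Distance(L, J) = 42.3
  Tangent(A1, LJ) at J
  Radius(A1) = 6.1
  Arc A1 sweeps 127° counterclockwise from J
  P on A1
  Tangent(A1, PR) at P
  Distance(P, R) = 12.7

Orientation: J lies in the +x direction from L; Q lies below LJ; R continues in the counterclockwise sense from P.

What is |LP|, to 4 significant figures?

38.68

L is at the origin; LJ is horizontal with |LJ| = 42.3 and J on the +x side, so J = (42.30, 0.000). Tangency of A1 to LJ means the radius QJ is perpendicular to LJ, so Q = J + (0, -6.1) = (42.30, -6.100). On A1, J sits at bearing 90° from Q; a 127° counterclockwise sweep puts P at bearing 217°, so P = Q + 6.1·(cos 217°, sin 217°) = (37.43, -9.771). Then |LP| = |P − L| = 38.68.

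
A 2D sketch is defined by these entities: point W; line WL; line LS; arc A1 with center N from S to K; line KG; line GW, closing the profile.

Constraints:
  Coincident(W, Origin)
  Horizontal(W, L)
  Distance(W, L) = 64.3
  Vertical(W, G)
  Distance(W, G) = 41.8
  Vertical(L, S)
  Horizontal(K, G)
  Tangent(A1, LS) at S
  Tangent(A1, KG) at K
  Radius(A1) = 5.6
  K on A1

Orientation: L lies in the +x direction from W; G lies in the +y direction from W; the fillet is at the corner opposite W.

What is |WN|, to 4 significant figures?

68.96

W is at the origin; W and L share the same y with |WL| = 64.3 and L on the +x side, so L = (64.30, 0.000). W and G share the same x with |WG| = 41.8 and G on the +y side, so G = (0.000, 41.80). The virtual corner opposite W is at (64.30, 41.80). Tangency of A1 to LS means the radius NS is perpendicular to LS and the tangent condition forces NK to be normal to KG, with radius 5.6, so the center N sits 5.6 in from both sides at N = (58.70, 36.20). Then |WN| = |N − W| = 68.96.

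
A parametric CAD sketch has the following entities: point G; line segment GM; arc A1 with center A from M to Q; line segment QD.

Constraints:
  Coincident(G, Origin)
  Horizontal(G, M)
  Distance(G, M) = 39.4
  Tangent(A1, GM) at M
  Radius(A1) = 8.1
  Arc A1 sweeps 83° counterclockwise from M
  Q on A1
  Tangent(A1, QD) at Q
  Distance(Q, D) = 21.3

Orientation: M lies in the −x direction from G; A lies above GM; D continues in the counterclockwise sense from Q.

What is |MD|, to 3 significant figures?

30.2

G is at the origin; GM is horizontal with |GM| = 39.4 and M on the −x side, so M = (-39.4, 0.00). Since A1 is tangent to GM there, AM ⟂ GM, so A = M + (0, 8.1) = (-39.4, 8.10). On A1, M sits at bearing -90° from A; an 83° counterclockwise sweep puts Q at bearing -7°, so Q = A + 8.1·(cos -7°, sin -7°) = (-31.4, 7.11). Tangency of A1 to QD means the radius AQ is perpendicular to QD, so QD runs along (−sin -7°, cos -7°); with |QD| = 21.3, D = (-28.8, 28.3). Then |MD| = |D − M| = 30.2.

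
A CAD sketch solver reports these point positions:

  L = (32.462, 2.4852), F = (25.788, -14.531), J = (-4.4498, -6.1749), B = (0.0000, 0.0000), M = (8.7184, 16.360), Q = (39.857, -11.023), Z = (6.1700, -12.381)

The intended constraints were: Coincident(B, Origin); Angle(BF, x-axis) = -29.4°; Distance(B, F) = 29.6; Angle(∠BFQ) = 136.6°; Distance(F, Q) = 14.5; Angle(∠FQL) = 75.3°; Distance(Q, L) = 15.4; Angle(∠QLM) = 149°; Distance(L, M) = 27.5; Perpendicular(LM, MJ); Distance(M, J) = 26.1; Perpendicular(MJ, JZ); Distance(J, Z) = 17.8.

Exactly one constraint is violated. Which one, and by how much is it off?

Distance(J, Z) = 17.8 — off by 5.50.

B = (0.00, 0.00) ✓; BF at -29.40° ✓; |BF| = 29.60 ✓; ∠BFQ = 136.6° ✓; |FQ| = 14.50 ✓; ∠FQL = 75.30° ✓; |QL| = 15.40 ✓; ∠QLM = 149.0° ✓; |LM| = 27.50 ✓; ∠(LM, MJ) = 90.00° ✓; |MJ| = 26.10 ✓; ∠(MJ, JZ) = 90.00° ✓; |JZ| = 12.30 ✗.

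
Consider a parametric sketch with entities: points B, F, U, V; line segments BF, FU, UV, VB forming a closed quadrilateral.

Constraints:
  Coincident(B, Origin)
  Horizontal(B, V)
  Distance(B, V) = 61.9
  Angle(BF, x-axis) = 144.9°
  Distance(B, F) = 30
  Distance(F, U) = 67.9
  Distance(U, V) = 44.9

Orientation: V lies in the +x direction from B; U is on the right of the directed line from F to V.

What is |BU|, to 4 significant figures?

38.21

B is at the origin; BV is horizontal with |BV| = 61.9 and V in +x, so V = (61.9, 0). BF runs at 144.9° with |BF| = 30.0, so F = (-24.54, 17.25). U is determined by |FU| = 67.9 and |UV| = 44.9 together: it lies at the intersection of circle(F, 67.9) and circle(V, 44.9). With |FV| = 88.15, the foot of the radical line on FV is 58.79 from F and the perpendicular offset is √(67.9² − 58.79²) = 33.97. Taking the right-of-FV solution: U = (26.46, -27.57).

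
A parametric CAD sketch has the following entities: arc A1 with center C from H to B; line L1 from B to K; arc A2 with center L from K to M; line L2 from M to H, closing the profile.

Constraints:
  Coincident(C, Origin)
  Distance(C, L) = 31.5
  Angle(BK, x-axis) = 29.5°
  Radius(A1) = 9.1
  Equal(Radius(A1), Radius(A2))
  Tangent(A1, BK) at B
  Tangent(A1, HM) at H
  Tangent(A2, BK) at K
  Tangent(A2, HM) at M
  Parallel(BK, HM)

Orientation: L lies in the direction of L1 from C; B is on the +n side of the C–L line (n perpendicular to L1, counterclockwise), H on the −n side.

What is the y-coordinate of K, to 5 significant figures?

23.432

Tangency of A1 to both parallel lines with radius 9.1 puts B and H at C ± 9.1·n: B = (-4.4811, 7.9202), H = (4.4811, -7.9202). Equal radii place K and M the same way about L: K = L + 9.1·n = (22.935, 23.432), M = L − 9.1·n = (31.897, 7.5911). So K.y = 23.432.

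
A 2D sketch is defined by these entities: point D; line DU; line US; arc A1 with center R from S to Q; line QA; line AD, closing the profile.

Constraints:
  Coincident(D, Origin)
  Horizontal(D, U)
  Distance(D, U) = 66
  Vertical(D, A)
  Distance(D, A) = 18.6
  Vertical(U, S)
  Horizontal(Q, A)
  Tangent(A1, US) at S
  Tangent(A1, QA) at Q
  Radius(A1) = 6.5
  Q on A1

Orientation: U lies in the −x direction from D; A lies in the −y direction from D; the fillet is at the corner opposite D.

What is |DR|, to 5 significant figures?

60.718

DA is vertical with |DA| = 18.6 and A on the −y side, so A = (0.0000, -18.600). The virtual corner opposite D is at (-66.000, -18.600). The tangent condition forces RS to be normal to US and since A1 is tangent to QA there, RQ ⟂ QA, with radius 6.5, so the center R sits 6.5 in from both sides at R = (-59.500, -12.100). Then |DR| = |R − D| = 60.718.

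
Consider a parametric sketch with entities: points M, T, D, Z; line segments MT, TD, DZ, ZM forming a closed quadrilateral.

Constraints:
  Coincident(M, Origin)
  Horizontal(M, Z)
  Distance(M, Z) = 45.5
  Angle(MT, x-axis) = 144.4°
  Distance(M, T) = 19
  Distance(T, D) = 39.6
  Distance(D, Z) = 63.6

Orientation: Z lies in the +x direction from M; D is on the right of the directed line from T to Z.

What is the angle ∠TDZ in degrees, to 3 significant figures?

69.4°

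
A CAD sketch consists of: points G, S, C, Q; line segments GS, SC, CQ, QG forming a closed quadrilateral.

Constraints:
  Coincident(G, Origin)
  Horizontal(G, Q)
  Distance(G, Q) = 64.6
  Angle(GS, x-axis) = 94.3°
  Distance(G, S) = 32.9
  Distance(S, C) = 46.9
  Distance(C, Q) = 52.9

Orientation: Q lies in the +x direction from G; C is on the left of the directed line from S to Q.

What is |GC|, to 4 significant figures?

63.62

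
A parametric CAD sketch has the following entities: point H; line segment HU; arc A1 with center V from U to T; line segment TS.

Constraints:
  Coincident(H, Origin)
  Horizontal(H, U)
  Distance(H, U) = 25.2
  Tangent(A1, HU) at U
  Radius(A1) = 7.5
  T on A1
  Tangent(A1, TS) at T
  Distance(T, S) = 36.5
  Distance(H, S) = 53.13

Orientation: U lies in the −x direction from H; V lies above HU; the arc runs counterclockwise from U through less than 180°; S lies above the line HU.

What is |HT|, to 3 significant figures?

20.5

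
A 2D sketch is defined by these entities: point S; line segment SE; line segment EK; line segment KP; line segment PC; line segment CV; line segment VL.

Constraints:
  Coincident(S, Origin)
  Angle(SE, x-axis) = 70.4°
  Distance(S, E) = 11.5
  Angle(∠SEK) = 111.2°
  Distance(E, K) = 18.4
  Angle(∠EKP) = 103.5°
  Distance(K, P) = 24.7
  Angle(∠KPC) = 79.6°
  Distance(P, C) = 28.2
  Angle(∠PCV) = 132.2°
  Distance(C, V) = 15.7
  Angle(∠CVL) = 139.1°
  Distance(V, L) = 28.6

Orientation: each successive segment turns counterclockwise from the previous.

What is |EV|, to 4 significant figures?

20.97

S is at the origin; SE runs at 70.4° with length 11.5, so E = (3.858, 10.83). ∠SEK = 111.2° gives EK at 139.2° from the x-axis; with |EK| = 18.4, K = (-10.07, 22.86). ∠EKP = 103.5° gives KP at -144.3° from the x-axis; with |KP| = 24.7, P = (-30.13, 8.443). ∠KPC = 79.6° gives PC at -43.90° from the x-axis; with |PC| = 28.2, C = (-9.810, -11.11). ∠PCV = 132.2° gives CV at 3.900° from the x-axis; with |CV| = 15.7, V = (5.854, -10.04). Then |EV| = |V − E| = 20.97.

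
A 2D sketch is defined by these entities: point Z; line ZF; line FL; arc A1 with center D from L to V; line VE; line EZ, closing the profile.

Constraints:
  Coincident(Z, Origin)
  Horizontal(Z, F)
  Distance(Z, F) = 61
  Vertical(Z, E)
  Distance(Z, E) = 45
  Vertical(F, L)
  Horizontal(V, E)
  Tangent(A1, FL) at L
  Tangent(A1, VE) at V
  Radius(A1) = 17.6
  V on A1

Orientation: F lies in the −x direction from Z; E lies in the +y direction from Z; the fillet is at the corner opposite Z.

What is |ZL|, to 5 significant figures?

66.871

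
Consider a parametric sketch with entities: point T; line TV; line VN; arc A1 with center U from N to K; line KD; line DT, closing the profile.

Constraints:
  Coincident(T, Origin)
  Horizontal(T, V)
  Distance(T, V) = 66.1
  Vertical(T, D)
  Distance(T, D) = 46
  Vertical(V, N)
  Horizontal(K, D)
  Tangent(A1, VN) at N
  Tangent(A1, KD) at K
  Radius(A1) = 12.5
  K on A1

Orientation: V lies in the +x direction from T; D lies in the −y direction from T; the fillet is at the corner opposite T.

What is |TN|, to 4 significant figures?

74.10

T is at the origin; TV is horizontal with |TV| = 66.1 and V on the +x side, so V = (66.10, 0.000). TD is vertical with |TD| = 46.0 and D on the −y side, so D = (0.000, -46.00). The virtual corner opposite T is at (66.10, -46.00). Tangency of A1 to VN means the radius UN is perpendicular to VN and the tangent condition forces UK to be normal to KD, with radius 12.5, so the center U sits 12.5 in from both sides at U = (53.60, -33.50). That places the tangent points at N = (66.10, -33.50) on VN and K = (53.60, -46.00) on KD. Then |TN| = |N − T| = 74.10.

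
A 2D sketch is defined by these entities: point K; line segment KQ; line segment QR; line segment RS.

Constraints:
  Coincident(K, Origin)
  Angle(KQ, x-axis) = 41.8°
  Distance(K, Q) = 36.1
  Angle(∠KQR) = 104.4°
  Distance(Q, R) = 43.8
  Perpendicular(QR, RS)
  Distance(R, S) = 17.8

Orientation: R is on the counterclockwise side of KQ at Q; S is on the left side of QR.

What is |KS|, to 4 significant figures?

55.50

K is at the origin; KQ runs at 41.8° with length 36.1, so Q = 36.1·(cos 41.8°, sin 41.8°) = (26.91, 24.06). ∠KQR = 104.4°, so QR runs at 41.8° + (180° − 104.4°) = 117.4° from the x-axis; with |QR| = 43.8, R = Q + 43.8·(cos 117.4°, sin 117.4°) = (6.755, 62.95). QR ⟂ RS; with |RS| = 17.8 on the left of QR, S = R + 17.8·(-0.8878, -0.4602) = (-9.048, 54.76). Then |KS| = |S − K| = 55.50.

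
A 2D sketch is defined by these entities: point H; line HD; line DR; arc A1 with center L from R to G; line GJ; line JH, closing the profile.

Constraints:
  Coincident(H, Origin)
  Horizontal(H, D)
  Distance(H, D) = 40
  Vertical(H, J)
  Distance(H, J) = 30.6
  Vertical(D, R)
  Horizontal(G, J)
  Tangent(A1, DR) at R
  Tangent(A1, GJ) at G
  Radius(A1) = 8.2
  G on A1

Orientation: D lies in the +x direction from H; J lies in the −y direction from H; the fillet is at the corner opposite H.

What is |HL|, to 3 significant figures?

38.9

HJ is vertical with |HJ| = 30.6 and J on the −y side, so J = (0.00, -30.6). The virtual corner opposite H is at (40.0, -30.6). The tangent condition forces LR to be normal to DR and A1 meets GJ tangentially, so LG is at right angles to GJ, with radius 8.2, so the center L sits 8.2 in from both sides at L = (31.8, -22.4). Then |HL| = |L − H| = 38.9.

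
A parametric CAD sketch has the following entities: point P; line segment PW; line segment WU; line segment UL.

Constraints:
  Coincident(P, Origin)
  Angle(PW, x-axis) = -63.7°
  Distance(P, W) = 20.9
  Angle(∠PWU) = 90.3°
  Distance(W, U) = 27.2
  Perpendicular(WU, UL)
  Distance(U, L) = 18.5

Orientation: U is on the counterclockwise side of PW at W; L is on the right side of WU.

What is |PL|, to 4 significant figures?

47.94

∠PWU = 90.3°, so WU runs at -63.7° + (180° − 90.3°) = 26.00° from the x-axis; with |WU| = 27.2, U = W + 27.2·(cos 26.00°, sin 26.00°) = (33.71, -6.813). WU is perpendicular to UL; with |UL| = 18.5 on the right of WU, L = U + 18.5·(0.4384, -0.8988) = (41.82, -23.44). Then |PL| = |L − P| = 47.94.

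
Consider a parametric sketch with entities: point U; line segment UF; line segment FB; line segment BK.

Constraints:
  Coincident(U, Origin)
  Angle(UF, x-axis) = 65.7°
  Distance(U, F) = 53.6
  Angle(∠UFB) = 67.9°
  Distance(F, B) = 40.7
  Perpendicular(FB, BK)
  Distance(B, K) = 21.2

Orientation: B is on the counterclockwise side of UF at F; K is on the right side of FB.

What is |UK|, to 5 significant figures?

73.777

∠UFB = 67.9°, so FB runs at 65.7° + (180° − 67.9°) = 177.80° from the x-axis; with |FB| = 40.7, B = F + 40.7·(cos 177.80°, sin 177.80°) = (-18.613, 50.414). The perpendicularity gives BK at right angles to FB; with |BK| = 21.2 on the right of FB, K = B + 21.2·(0.038388, 0.99926) = (-17.799, 71.598). Then |UK| = |K − U| = 73.777.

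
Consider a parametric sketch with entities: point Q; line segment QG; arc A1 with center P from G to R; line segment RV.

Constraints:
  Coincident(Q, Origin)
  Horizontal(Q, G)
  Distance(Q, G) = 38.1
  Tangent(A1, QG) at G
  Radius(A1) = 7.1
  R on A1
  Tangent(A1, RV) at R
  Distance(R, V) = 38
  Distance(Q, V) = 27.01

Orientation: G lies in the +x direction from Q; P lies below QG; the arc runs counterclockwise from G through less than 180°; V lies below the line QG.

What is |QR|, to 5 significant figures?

33.499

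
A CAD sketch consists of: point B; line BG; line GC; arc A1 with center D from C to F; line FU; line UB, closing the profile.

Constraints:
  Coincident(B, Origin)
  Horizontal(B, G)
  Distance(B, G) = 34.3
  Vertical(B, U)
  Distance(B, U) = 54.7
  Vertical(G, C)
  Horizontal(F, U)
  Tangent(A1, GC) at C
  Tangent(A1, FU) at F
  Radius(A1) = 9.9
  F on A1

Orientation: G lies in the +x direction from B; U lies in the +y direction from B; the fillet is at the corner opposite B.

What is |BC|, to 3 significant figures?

56.4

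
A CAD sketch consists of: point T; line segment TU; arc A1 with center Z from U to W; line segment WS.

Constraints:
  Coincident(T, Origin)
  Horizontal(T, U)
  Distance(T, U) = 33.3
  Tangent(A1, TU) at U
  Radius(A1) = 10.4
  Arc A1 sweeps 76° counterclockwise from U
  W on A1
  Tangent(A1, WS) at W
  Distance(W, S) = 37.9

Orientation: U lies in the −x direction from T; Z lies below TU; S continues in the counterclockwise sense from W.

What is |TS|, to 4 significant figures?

68.97

T is at the origin; T and U share the same y with |TU| = 33.3 and U on the −x side, so U = (-33.30, 0.000). Since A1 is tangent to TU there, ZU ⟂ TU, so Z = U + (0, -10.4) = (-33.30, -10.40). On A1, U sits at bearing 90° from Z; a 76° counterclockwise sweep puts W at bearing 166°, so W = Z + 10.4·(cos 166°, sin 166°) = (-43.39, -7.884). Tangency of A1 to WS means the radius ZW is perpendicular to WS, so WS runs along (−sin 166°, cos 166°); with |WS| = 37.9, S = (-52.56, -44.66). Then |TS| = |S − T| = 68.97.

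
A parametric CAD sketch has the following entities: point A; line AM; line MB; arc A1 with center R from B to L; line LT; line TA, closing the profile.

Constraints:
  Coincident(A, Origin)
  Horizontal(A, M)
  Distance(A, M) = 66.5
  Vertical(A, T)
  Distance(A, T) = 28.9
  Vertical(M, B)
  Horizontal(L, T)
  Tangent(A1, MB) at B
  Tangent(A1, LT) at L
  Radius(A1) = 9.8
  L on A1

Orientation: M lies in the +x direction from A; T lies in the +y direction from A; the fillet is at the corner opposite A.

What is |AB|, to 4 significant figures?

69.19

A is at the origin; A and M share the same y with |AM| = 66.5 and M on the +x side, so M = (66.50, 0.000). AT is vertical with |AT| = 28.9 and T on the +y side, so T = (0.000, 28.90). The virtual corner opposite A is at (66.50, 28.90). A1 meets MB tangentially, so RB is at right angles to MB and since A1 is tangent to LT there, RL ⟂ LT, with radius 9.8, so the center R sits 9.8 in from both sides at R = (56.70, 19.10). That places the tangent points at B = (66.50, 19.10) on MB and L = (56.70, 28.90) on LT. Then |AB| = |B − A| = 69.19.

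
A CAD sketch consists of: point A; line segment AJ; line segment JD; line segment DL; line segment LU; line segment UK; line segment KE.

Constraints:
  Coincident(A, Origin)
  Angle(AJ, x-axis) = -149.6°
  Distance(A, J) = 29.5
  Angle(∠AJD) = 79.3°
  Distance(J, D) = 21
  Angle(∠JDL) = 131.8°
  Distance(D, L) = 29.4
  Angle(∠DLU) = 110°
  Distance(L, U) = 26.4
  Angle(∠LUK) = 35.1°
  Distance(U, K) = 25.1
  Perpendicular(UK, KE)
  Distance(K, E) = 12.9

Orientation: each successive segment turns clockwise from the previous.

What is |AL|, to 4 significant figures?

35.82

A is at the origin; AJ runs at -149.6° with length 29.5, so J = (-25.44, -14.93). ∠AJD = 79.3° gives JD at 109.7° from the x-axis; with |JD| = 21.0, D = (-32.52, 4.843). ∠JDL = 131.8° gives DL at 61.50° from the x-axis; with |DL| = 29.4, L = (-18.49, 30.68). Then |AL| = |L − A| = 35.82.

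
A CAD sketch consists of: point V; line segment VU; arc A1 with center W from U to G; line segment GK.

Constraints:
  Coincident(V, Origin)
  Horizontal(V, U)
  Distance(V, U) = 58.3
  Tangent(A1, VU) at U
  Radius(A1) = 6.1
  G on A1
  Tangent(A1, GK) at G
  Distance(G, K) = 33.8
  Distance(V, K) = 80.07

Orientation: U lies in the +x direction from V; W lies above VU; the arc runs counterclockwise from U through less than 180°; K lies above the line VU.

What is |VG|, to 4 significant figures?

64.50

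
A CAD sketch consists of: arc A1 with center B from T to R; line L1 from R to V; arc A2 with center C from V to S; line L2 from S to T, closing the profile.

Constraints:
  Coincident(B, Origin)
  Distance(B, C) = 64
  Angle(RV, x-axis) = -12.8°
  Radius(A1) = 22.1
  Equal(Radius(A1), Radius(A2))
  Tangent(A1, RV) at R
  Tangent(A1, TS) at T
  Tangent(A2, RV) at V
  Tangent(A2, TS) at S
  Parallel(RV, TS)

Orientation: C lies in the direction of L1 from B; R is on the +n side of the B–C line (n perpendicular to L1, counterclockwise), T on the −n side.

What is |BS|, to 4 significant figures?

67.71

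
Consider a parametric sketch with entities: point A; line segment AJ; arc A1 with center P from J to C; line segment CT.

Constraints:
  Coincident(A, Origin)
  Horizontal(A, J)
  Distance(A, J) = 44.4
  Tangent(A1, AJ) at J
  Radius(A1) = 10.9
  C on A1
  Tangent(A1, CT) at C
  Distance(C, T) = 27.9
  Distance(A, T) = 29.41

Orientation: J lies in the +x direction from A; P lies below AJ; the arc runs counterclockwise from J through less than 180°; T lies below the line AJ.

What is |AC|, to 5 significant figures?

36.622

A is at the origin; A and J share the same y with |AJ| = 44.4 and J on the +x side, so J = (44.400, 0.0000). Since A1 is tangent to AJ there, PJ ⟂ AJ, so P = J + (0, -10.9) = (44.400, -10.900). Since PC ⟂ CT (tangency), |PT| = √(10.9² + 27.9²) = 29.954 regardless of where C sits on A1. So T lies on both circle(A, 29.41) and circle(P, 29.954); the below-AJ intersection is T = (17.344, -23.752). C is the foot of the tangent from T: C = (36.461, -3.4311).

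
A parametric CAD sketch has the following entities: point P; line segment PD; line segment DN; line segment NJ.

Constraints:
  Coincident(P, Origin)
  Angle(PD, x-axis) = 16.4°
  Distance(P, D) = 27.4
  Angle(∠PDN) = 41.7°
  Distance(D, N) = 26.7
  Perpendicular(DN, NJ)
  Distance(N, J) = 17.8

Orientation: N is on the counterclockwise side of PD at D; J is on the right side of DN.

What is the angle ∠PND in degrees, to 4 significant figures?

71.10°

P is at the origin; PD runs at 16.4° with length 27.4, so D = 27.4·(cos 16.4°, sin 16.4°) = (26.29, 7.736). ∠PDN = 41.7°, so DN runs at 16.4° + (180° − 41.7°) = 154.7° from the x-axis; with |DN| = 26.7, N = D + 26.7·(cos 154.7°, sin 154.7°) = (2.146, 19.15). Then cos ∠PND = NP·ND / (|NP||ND|), giving 71.10°.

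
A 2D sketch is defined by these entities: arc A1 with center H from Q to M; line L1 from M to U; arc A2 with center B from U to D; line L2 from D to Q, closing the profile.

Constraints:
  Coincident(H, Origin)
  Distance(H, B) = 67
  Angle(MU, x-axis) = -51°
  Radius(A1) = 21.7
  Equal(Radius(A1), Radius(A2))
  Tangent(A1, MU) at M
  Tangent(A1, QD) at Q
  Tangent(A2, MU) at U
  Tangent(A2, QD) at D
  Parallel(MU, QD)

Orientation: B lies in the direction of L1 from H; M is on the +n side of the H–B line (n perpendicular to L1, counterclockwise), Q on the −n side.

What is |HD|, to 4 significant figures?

70.43

The slot axis is L1's direction at -51.0°, so u = (cos -51.0°, sin -51.0°) = (0.6293, -0.7771) and n = (−sin -51.0°, cos -51.0°) = (0.7771, 0.6293). H is at the origin and B lies 67.0 along u from H, so B = 67.0·u = (42.16, -52.07). Tangency of A1 to both parallel lines with radius 21.7 puts M and Q at H ± 21.7·n: M = (16.86, 13.66), Q = (-16.86, -13.66). Equal radii place U and D the same way about B: U = B + 21.7·n = (59.03, -38.41), D = B − 21.7·n = (25.30, -65.73). Then |HD| = |D − H| = 70.43.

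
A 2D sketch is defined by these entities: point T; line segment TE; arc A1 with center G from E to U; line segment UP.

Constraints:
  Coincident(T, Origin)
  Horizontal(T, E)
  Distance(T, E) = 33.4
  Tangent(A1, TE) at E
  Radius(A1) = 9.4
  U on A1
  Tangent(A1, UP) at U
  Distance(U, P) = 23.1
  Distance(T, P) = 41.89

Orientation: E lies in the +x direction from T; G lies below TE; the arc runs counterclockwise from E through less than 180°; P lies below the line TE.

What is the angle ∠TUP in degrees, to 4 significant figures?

116.8°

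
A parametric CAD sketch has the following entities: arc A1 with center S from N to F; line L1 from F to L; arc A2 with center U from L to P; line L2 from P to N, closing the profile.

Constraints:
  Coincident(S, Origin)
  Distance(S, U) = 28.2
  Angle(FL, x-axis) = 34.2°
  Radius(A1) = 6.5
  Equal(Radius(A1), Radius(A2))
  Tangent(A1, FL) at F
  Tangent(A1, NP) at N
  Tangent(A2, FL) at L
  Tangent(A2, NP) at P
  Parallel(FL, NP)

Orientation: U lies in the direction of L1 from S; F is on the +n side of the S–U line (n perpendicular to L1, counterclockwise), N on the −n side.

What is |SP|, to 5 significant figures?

28.939

The slot axis is L1's direction at 34.2°, so u = (cos 34.2°, sin 34.2°) = (0.82708, 0.56208) and n = (−sin 34.2°, cos 34.2°) = (-0.56208, 0.82708). S is at the origin and U lies 28.2 along u from S, so U = 28.2·u = (23.324, 15.851). Tangency of A1 to both parallel lines with radius 6.5 puts F and N at S ± 6.5·n: F = (-3.6535, 5.3760), N = (3.6535, -5.3760). Equal radii place L and P the same way about U: L = U + 6.5·n = (19.670, 21.227), P = U − 6.5·n = (26.977, 10.475). Then |SP| = |P − S| = 28.939.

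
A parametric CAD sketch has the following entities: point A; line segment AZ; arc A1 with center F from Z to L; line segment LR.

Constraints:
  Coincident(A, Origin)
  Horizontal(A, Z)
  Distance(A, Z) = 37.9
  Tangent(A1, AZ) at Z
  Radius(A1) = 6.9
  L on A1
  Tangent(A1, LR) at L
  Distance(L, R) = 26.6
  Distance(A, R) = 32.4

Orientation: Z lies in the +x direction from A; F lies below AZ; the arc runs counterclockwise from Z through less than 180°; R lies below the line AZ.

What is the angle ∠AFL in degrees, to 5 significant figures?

19.637°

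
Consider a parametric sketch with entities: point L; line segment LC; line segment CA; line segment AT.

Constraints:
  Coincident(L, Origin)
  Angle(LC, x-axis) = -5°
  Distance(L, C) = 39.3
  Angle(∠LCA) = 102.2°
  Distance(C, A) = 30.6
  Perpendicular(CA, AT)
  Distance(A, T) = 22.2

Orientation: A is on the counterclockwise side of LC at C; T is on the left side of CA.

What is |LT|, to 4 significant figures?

42.15

L is at the origin; LC runs at -5.0° with length 39.3, so C = 39.3·(cos -5.0°, sin -5.0°) = (39.15, -3.425). ∠LCA = 102.2°, so CA runs at -5.0° + (180° − 102.2°) = 72.80° from the x-axis; with |CA| = 30.6, A = C + 30.6·(cos 72.80°, sin 72.80°) = (48.20, 25.81). CA ⟂ AT; with |AT| = 22.2 on the left of CA, T = A + 22.2·(-0.9553, 0.2957) = (26.99, 32.37). Then |LT| = |T − L| = 42.15.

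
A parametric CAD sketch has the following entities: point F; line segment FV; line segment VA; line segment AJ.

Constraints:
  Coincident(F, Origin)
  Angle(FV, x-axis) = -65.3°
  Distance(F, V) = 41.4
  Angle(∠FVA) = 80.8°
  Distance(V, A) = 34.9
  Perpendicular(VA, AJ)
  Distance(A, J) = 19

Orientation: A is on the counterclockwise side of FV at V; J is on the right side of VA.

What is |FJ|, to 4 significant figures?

66.21

∠FVA = 80.8°, so VA runs at -65.3° + (180° − 80.8°) = 33.90° from the x-axis; with |VA| = 34.9, A = V + 34.9·(cos 33.90°, sin 33.90°) = (46.27, -18.15). VA ⟂ AJ; with |AJ| = 19.0 on the right of VA, J = A + 19.0·(0.5577, -0.8300) = (56.86, -33.92). Then |FJ| = |J − F| = 66.21.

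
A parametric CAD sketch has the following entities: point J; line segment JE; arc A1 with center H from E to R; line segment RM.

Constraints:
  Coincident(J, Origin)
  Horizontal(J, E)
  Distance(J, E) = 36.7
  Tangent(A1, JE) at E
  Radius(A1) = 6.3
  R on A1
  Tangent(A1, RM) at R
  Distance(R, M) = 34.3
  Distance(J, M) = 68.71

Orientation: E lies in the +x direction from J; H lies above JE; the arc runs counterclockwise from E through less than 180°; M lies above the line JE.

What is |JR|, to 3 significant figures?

42.0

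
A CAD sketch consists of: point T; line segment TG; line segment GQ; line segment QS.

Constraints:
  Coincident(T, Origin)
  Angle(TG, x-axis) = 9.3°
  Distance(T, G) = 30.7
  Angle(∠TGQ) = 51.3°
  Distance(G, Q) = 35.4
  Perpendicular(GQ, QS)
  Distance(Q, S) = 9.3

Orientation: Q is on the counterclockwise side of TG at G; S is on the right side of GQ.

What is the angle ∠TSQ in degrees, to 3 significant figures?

26.0°

T is at the origin; TG runs at 9.3° with length 30.7, so G = 30.7·(cos 9.3°, sin 9.3°) = (30.3, 4.96). ∠TGQ = 51.3°, so GQ runs at 9.3° + (180° − 51.3°) = 138° from the x-axis; with |GQ| = 35.4, Q = G + 35.4·(cos 138°, sin 138°) = (3.99, 28.6). The perpendicularity gives QS at right angles to GQ; with |QS| = 9.3 on the right of GQ, S = Q + 9.3·(0.669, 0.743) = (10.2, 35.6). Then cos ∠TSQ = ST·SQ / (|ST||SQ|), giving 26.0°.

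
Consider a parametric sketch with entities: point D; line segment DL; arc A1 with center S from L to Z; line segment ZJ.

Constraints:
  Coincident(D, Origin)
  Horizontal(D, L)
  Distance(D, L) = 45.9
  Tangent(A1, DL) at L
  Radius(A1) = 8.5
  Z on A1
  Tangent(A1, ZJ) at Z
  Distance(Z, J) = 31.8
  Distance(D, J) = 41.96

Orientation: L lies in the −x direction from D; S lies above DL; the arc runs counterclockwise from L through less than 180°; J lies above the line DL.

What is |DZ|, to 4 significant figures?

38.50

Checks: |SZ| = 8.500 ✓; ∠(SZ, ZJ) = 90.00° ✓; |ZJ| = 31.80 ✓; |DJ| = 41.96 ✓.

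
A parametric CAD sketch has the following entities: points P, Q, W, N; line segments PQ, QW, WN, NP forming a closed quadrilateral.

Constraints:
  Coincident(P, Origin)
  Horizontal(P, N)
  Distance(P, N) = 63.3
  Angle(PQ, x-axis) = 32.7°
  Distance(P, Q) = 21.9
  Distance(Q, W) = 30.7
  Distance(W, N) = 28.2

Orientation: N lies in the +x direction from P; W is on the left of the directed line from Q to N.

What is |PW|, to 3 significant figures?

52.4

P is at the origin; P and N share the same y with |PN| = 63.3 and N in +x, so N = (63.3, 0). PQ runs at 32.7° with |PQ| = 21.9, so Q = (18.4, 11.8). W is determined by |QW| = 30.7 and |WN| = 28.2 together: it lies at the intersection of circle(Q, 30.7) and circle(N, 28.2). With |QN| = 46.4, the foot of the radical line on QN is 24.8 from Q and the perpendicular offset is √(30.7² − 24.8²) = 18.1. Taking the left-of-QN solution: W = (47.0, 23.0).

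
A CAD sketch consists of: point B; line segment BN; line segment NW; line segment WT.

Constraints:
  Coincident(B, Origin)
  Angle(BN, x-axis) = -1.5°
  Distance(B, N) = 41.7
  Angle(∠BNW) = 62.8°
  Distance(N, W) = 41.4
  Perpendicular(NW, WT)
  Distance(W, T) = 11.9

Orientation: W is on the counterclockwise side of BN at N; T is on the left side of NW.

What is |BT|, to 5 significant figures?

33.667

∠BNW = 62.8°, so NW runs at -1.5° + (180° − 62.8°) = 115.70° from the x-axis; with |NW| = 41.4, W = N + 41.4·(cos 115.70°, sin 115.70°) = (23.732, 36.213). The perpendicularity gives WT at right angles to NW; with |WT| = 11.9 on the left of NW, T = W + 11.9·(-0.90108, -0.43366) = (13.009, 31.052). Then |BT| = |T − B| = 33.667.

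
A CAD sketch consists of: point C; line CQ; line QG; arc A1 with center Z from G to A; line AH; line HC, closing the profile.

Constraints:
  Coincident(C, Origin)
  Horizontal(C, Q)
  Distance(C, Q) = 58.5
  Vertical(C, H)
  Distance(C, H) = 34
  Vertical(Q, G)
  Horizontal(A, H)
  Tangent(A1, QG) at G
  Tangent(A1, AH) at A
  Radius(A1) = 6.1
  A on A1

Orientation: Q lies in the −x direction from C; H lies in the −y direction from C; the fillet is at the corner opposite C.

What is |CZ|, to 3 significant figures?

59.4

C is at the origin; C and Q share the same y with |CQ| = 58.5 and Q on the −x side, so Q = (-58.5, 0.00). C and H share the same x with |CH| = 34.0 and H on the −y side, so H = (0.00, -34.0). The virtual corner opposite C is at (-58.5, -34.0). A1 meets QG tangentially, so ZG is at right angles to QG and tangency of A1 to AH means the radius ZA is perpendicular to AH, with radius 6.1, so the center Z sits 6.1 in from both sides at Z = (-52.4, -27.9). Then |CZ| = |Z − C| = 59.4.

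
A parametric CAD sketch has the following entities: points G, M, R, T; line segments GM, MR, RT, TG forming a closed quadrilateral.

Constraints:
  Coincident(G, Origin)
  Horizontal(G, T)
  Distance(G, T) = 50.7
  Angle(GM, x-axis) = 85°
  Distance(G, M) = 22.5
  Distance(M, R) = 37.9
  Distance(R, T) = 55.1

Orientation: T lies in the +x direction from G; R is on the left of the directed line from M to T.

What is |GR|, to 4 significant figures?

57.33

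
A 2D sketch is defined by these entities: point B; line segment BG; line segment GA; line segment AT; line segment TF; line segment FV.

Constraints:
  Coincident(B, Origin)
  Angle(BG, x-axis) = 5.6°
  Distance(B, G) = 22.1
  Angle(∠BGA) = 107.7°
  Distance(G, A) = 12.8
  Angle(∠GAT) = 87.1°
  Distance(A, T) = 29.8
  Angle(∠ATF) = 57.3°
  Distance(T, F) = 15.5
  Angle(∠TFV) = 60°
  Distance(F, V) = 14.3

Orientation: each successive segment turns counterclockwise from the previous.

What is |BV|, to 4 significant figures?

19.45

∠ATF = 57.3° gives TF at -66.50° from the x-axis; with |TF| = 15.5, F = (1.442, 5.222). ∠TFV = 60.0° gives FV at 53.50° from the x-axis; with |FV| = 14.3, V = (9.948, 16.72). Then |BV| = |V − B| = 19.45.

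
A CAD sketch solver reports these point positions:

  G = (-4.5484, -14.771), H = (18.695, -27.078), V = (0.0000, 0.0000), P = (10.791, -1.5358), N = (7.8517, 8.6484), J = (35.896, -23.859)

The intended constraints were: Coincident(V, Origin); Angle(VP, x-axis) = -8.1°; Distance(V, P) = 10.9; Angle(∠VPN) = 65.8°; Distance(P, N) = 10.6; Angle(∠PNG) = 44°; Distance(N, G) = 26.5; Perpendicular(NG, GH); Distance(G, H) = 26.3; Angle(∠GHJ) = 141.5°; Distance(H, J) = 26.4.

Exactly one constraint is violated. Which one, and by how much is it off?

Distance(H, J) = 26.4 — off by 8.90.

V = (0.00, 0.00) ✓; VP at -8.100° ✓; |VP| = 10.90 ✓; ∠VPN = 65.80° ✓; |PN| = 10.60 ✓; ∠PNG = 44.00° ✓; |NG| = 26.50 ✓; ∠(NG, GH) = 90.00° ✓; |GH| = 26.30 ✓; ∠GHJ = 141.5° ✓; |HJ| = 17.50 ✗.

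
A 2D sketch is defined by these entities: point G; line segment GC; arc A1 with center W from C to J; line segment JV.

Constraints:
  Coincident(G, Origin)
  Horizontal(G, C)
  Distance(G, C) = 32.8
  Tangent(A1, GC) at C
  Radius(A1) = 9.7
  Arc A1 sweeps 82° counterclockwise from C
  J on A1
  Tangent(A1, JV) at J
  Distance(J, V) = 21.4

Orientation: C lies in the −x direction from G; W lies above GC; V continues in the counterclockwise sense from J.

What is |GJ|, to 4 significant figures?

24.65

G is at the origin; G and C share the same y with |GC| = 32.8 and C on the −x side, so C = (-32.80, 0.000). A1 meets GC tangentially, so WC is at right angles to GC, so W = C + (0, 9.7) = (-32.80, 9.700). On A1, C sits at bearing -90° from W; an 82° counterclockwise sweep puts J at bearing -8°, so J = W + 9.7·(cos -8°, sin -8°) = (-23.19, 8.350). Then |GJ| = |J − G| = 24.65.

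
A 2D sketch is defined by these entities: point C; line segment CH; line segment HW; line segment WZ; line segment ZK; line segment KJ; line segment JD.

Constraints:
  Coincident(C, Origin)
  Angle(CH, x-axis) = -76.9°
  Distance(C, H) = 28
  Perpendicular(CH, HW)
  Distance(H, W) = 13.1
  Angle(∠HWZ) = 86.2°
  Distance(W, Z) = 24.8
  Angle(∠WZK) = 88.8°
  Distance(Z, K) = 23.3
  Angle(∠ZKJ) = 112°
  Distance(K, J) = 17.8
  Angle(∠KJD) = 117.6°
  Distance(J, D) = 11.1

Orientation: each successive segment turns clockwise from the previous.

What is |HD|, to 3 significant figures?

9.30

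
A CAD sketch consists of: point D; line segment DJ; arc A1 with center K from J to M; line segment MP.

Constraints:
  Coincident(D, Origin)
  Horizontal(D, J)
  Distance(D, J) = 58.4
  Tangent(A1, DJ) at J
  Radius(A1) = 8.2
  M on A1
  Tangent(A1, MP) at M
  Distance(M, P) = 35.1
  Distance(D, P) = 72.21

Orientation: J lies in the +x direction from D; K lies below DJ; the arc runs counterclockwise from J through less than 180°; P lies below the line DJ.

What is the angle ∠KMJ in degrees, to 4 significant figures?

39.47°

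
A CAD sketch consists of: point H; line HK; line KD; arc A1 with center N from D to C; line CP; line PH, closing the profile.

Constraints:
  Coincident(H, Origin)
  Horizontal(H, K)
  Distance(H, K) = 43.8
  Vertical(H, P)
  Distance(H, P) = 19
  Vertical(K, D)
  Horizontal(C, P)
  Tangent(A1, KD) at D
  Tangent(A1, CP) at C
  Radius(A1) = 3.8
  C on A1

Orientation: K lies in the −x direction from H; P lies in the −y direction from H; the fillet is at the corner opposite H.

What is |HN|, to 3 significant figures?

42.8

H and P share the same x with |HP| = 19.0 and P on the −y side, so P = (0.00, -19.0). The virtual corner opposite H is at (-43.8, -19.0). A1 meets KD tangentially, so ND is at right angles to KD and since A1 is tangent to CP there, NC ⟂ CP, with radius 3.8, so the center N sits 3.8 in from both sides at N = (-40.0, -15.2). Then |HN| = |N − H| = 42.8.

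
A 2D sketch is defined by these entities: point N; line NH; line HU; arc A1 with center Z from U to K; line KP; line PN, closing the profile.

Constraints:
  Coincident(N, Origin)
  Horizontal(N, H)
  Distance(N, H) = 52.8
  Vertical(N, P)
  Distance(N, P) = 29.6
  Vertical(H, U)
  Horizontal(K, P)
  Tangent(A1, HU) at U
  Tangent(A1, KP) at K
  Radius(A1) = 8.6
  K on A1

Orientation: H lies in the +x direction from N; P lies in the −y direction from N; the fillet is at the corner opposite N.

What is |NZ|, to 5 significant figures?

48.935

NP is vertical with |NP| = 29.6 and P on the −y side, so P = (0.0000, -29.600). The virtual corner opposite N is at (52.800, -29.600). Tangency of A1 to HU means the radius ZU is perpendicular to HU and since A1 is tangent to KP there, ZK ⟂ KP, with radius 8.6, so the center Z sits 8.6 in from both sides at Z = (44.200, -21.000). Then |NZ| = |Z − N| = 48.935.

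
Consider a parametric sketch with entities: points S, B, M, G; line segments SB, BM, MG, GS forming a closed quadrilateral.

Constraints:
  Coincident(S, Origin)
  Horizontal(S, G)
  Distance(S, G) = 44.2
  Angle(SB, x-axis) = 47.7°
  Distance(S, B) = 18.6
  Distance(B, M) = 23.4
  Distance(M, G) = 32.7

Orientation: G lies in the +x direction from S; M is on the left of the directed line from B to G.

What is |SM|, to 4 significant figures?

41.95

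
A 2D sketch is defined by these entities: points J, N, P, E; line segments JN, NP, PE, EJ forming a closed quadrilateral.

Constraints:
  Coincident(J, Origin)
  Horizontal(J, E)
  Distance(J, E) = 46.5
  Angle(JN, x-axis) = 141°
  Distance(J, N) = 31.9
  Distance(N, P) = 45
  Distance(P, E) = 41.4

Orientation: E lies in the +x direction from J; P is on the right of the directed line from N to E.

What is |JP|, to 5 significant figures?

13.749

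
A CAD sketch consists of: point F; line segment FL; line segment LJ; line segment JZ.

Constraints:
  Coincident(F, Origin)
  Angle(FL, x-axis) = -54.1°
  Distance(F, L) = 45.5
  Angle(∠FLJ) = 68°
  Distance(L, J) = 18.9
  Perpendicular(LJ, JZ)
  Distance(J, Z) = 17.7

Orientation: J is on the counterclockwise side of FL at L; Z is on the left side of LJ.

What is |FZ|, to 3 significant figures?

24.6

∠FLJ = 68.0°, so LJ runs at -54.1° + (180° − 68.0°) = 57.9° from the x-axis; with |LJ| = 18.9, J = L + 18.9·(cos 57.9°, sin 57.9°) = (36.7, -20.8). LJ is perpendicular to JZ; with |JZ| = 17.7 on the left of LJ, Z = J + 17.7·(-0.847, 0.531) = (21.7, -11.4). Then |FZ| = |Z − F| = 24.6.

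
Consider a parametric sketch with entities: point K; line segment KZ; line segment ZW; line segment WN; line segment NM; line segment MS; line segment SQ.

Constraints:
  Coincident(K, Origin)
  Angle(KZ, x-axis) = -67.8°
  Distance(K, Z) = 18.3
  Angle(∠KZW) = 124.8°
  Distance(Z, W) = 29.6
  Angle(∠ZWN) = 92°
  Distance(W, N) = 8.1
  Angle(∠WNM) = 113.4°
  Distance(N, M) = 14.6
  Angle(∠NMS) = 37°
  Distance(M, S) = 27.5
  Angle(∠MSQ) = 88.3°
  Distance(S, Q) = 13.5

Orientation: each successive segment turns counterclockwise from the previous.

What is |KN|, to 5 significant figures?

40.918

∠KZW = 124.8° gives ZW at -12.600° from the x-axis; with |ZW| = 29.6, W = (35.802, -23.400). ∠ZWN = 92.0° gives WN at 75.400° from the x-axis; with |WN| = 8.1, N = (37.843, -15.562). Then |KN| = |N − K| = 40.918.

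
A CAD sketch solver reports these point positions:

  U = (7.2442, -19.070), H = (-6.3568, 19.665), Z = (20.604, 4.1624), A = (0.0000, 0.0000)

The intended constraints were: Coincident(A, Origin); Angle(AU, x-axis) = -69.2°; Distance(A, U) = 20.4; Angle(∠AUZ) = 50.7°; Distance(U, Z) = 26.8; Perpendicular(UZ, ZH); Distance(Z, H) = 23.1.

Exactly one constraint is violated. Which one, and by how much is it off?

Distance(Z, H) = 23.1 — off by 8.00.

A = (0.00, 0.00) ✓; AU at -69.20° ✓; |AU| = 20.40 ✓; ∠AUZ = 50.70° ✓; |UZ| = 26.80 ✓; ∠(UZ, ZH) = 90.00° ✓; |ZH| = 31.10 ✗.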